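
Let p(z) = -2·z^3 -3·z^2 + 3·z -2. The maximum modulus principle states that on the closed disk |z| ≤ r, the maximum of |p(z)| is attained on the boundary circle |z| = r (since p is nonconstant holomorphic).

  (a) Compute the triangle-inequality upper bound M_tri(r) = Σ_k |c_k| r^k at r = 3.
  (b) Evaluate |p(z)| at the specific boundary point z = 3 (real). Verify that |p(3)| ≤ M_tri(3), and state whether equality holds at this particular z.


Coefficients: c_0 = -2, c_1 = 3, c_2 = -3, c_3 = -2. Radius r = 3.
Part (a). Triangle bound: M_tri(r) = Σ_k |c_k| r^k
  = |-2|·3^0 + |3|·3^1 + |-3|·3^2 + |-2|·3^3
  = 2 + 9 + 27 + 54 = 92.
This bounds M(r) := max_{|z|=r} |p(z)| from above; equality holds iff all terms c_k z^k can be made to align in phase at a single z on |z|=r.
Part (b). At z = 3 (real, on the circle |z| = r):
  p(3) = (-2)·3^0 + (3)·3^1 + (-3)·3^2 + (-2)·3^3 = -74.
  |p(3)| = 74.
Check: |p(3)| = 74 ≤ 92 = M_tri(3). ✓ Equality does not hold at z = 3 (the coefficients have mixed signs, so the terms do not all align in phase there).

M_tri(3) = 92; |p(3)| = 74; equality at z=3: no.


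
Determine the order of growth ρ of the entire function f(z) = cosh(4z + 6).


cosh(w) is a linear combination of e^{iw} and e^{−iw} (or e^w, e^{−w} in the hyperbolic case), so |cosh(w)| ≤ e^{|w|}. With w = 4z + 6, |w| ≤ 4|z| + 6 = 4r + 6 on |z| = r, giving M(r) ≤ e^{4r + 6}, so ρ ≤ 1. On a suitable ray (z = it for sin/cos; z = t for sinh/cosh, t real → ∞), |cosh(4z + 6)| grows like e^{4|t|}/2, so ρ ≥ 1. Hence ρ = 1.
Therefore ρ = 1.

Order ρ = 1.


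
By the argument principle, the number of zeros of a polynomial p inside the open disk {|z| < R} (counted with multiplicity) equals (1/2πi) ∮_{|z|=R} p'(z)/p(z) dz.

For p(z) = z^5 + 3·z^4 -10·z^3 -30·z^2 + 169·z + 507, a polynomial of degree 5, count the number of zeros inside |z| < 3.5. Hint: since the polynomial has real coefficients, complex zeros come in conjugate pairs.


The zeros of p are: (3 + 2i), (3 - 2i), -3, (-3 + 2i), (-3 - 2i).
Their magnitudes are: 3.606, 3.606, 3, 3.606, 3.606.
Zeros with |z| < R = 3.5: -3.
Count = 1.
By the argument principle, (1/2πi) ∮_{|z|=R} p'(z)/p(z) dz equals exactly this count.

Number of zeros inside |z| < 3.5: 1.


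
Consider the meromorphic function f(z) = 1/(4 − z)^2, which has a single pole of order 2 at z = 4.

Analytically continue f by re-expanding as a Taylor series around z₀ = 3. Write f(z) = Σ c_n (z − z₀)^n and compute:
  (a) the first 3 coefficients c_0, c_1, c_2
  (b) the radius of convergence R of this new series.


Let w = z − z₀, so z = z₀ + w.
Then 4 − z = 4 − (z₀ + w) = (4 − z₀) − w = 1 − w.
f(z) = 1/(1 − w)^2 = (1/(1)^2) · (1 − w/(1))^{−2}.
By the binomial series (1−u)^{−2} = Σ_{n≥0} C(n+1, 1) u^n for |u|<1, with u = w/(1):
  c_n = C(n+1, 1) / (1)^(n+2).
  c_0 = 1/(1)^2 = 1.
  c_1 = 2/(1)^3 = 2.
  c_2 = 3/(1)^4 = 3.
The series is valid for |w/d| < 1, i.e. |z − z₀| < |d|.
Radius of convergence: R = |4 − z₀| = |1| = 1 (distance from z₀ to the singularity z = 4).

c_0 = 1, c_1 = 2, c_2 = 3; R = 1.


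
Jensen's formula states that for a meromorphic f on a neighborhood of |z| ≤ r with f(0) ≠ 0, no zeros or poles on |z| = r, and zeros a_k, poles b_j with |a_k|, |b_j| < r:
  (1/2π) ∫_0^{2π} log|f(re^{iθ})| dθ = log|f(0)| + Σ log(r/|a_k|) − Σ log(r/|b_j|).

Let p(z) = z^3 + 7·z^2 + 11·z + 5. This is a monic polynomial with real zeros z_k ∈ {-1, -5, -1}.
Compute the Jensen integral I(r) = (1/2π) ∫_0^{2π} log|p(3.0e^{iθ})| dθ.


Zeros: -5, -1, -1; r = 3.0.
Inside |z| < r: -1, -1. Outside (|z| ≥ r): -5.
p(0) = 5, so log|p(0)| = log(5) = 1.6094.
Apply Jensen: I(r) = log|p(0)| + Σ_k log(r/|z_k|), summed over zeros inside |z| < r.
  log(r/|z_k|) for z_k = -1: log(3.0/1) = 1.0986
  log(r/|z_k|) for z_k = -1: log(3.0/1) = 1.0986
  Outside zeros (-5) contribute nothing to the Jensen sum.
Sum over inside zeros: 2.1972.
I(r) = log|p(0)| + (inside sum) = 1.6094 + 2.1972 = 3.8067.
Note: since some zeros are outside |z| ≤ r, the simplified n·log(r) form does NOT apply — only the inside zeros contribute.

I(r) ≈ 3.8067.


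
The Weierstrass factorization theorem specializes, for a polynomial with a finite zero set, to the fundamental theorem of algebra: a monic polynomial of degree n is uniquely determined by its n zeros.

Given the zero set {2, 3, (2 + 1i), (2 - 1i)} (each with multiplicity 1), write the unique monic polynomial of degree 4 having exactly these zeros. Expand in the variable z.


The polynomial is p(z) = ∏_{α ∈ S} (z − α), where S = {2, 3, (2 + 1i), (2 - 1i)}.
Expanding the product yields: p(z) = z^4 -9·z^3 + 31·z^2 -49·z + 30.
Note conjugate pairs combine to real quadratics: (z − (2+1i))(z − (2−1i)) = z² − 4z + 5.
The resulting polynomial has degree 4 and real coefficients as required.

p(z) = z^4 -9·z^3 + 31·z^2 -49·z + 30.


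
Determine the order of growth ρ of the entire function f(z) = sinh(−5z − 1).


sinh(w) is a linear combination of e^{iw} and e^{−iw} (or e^w, e^{−w} in the hyperbolic case), so |sinh(w)| ≤ e^{|w|}. With w = −5z − 1, |w| ≤ 5|z| + 1 = 5r + 1 on |z| = r, giving M(r) ≤ e^{5r + 1}, so ρ ≤ 1. On a suitable ray (z = it for sin/cos; z = t for sinh/cosh, t real → ∞), |sinh(−5z − 1)| grows like e^{5|t|}/2, so ρ ≥ 1. Hence ρ = 1.
Therefore ρ = 1.

Order ρ = 1.


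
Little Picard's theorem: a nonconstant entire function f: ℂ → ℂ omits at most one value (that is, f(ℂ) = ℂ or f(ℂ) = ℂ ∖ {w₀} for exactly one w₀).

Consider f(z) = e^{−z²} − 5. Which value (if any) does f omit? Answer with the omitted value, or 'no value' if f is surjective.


Little Picard bounds the complement of f(ℂ) to at most one point.
The exponent g(z) = −z² is a nonconstant polynomial, hence surjective onto ℂ. So e^{g(z)} takes every value in {e^w : w ∈ ℂ} = ℂ ∖ {0}. Adding -5 shifts the range to ℂ ∖ {-5}. f omits exactly -5.

Omitted value: -5.


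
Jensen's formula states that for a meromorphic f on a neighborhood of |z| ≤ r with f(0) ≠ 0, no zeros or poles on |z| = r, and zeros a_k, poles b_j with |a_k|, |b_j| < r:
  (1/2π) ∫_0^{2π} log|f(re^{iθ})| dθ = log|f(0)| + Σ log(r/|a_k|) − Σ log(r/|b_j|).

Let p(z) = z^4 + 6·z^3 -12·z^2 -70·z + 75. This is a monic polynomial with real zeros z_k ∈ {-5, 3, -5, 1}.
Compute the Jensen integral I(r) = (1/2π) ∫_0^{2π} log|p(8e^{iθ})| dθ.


Zeros: -5, -5, 1, 3; r = 8.
Inside |z| < r: -5, -5, 1, 3. Outside (|z| ≥ r): ∅.
p(0) = 75, so log|p(0)| = log(75) = 4.3175.
Apply Jensen: I(r) = log|p(0)| + Σ_k log(r/|z_k|), summed over zeros inside |z| < r.
  log(r/|z_k|) for z_k = -5: log(8/5) = 0.4700
  log(r/|z_k|) for z_k = 3: log(8/3) = 0.9808
  log(r/|z_k|) for z_k = -5: log(8/5) = 0.4700
  log(r/|z_k|) for z_k = 1: log(8/1) = 2.0794
Sum over inside zeros: 4.0003.
I(r) = log|p(0)| + (inside sum) = 4.3175 + 4.0003 = 8.3178.
Closed form (all zeros inside, monic): I(r) = n·log(r) = 4·log(8) = 8.3178. ✓

I(r) ≈ 8.3178.


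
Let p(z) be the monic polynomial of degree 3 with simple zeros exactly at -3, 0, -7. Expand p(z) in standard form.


The polynomial is p(z) = ∏_{α ∈ S} (z − α), where S = {-3, 0, -7}.
Expanding the product yields: p(z) = z^3 + 10·z^2 + 21·z.
The resulting polynomial has degree 3 and real coefficients as required.

p(z) = z^3 + 10·z^2 + 21·z.


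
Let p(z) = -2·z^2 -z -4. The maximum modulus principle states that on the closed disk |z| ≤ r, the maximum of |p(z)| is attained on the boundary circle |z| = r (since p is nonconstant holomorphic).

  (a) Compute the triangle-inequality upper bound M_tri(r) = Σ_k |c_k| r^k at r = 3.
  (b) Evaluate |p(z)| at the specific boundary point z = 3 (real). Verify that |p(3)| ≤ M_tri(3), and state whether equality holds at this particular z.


Coefficients: c_0 = -4, c_1 = -1, c_2 = -2. Radius r = 3.
Part (a). Triangle bound: M_tri(r) = Σ_k |c_k| r^k
  = |-4|·3^0 + |-1|·3^1 + |-2|·3^2
  = 4 + 3 + 18 = 25.
This bounds M(r) := max_{|z|=r} |p(z)| from above; equality holds iff all terms c_k z^k can be made to align in phase at a single z on |z|=r.
Part (b). At z = 3 (real, on the circle |z| = r):
  p(3) = (-4)·3^0 + (-1)·3^1 + (-2)·3^2 = -25.
  |p(3)| = 25.
Since all nonzero coefficients share the same sign, |p(3)| = 25 = M_tri(3); the triangle bound is attained at z = 3, so in fact M(r) = 25.

M_tri(3) = 25; |p(3)| = 25; equality at z=3: yes.


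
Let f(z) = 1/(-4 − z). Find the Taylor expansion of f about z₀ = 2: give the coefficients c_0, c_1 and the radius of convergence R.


Let w = z − z₀, so z = z₀ + w.
Then -4 − z = -4 − (z₀ + w) = (-4 − z₀) − w = -6 − w.
f(z) = 1/(-6 − w) = (1/(-6)) · 1/(1 − w/(-6)) = Σ_{n≥0} w^n / (-6)^(n+1).
So c_n = 1/(-6)^(n+1):
  c_0 = 1/(-6)^1 = -1/6.
  c_1 = 1/(-6)^2 = 1/36.
The series is valid for |w/d| < 1, i.e. |z − z₀| < |d|.
Radius of convergence: R = |-4 − z₀| = |-6| = 6 (distance from z₀ to the singularity z = -4).

c_0 = -1/6, c_1 = 1/36; R = 6.


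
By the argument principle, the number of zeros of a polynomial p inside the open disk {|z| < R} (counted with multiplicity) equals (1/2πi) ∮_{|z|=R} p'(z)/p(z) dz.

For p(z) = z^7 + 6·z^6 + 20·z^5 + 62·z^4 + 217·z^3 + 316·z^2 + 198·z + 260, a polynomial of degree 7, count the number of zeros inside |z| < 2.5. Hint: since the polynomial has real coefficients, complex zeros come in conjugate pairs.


The zeros of p are: (1 + 3i), (1 - 3i), (0 + 1i), (0 - 1i), -2, (-3 + 2i), (-3 - 2i).
Their magnitudes are: 3.162, 3.162, 1, 1, 2, 3.606, 3.606.
Zeros with |z| < R = 2.5: (0 + 1i), (0 - 1i), -2.
Count = 3.
By the argument principle, (1/2πi) ∮_{|z|=R} p'(z)/p(z) dz equals exactly this count.

Number of zeros inside |z| < 2.5: 3.


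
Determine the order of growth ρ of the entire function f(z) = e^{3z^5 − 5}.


|e^{3z^5 − 5}| = e^{Re(3·z^5) + -5} ≤ e^{3|z|^5 + -5} = e^{3r^5 + -5} on |z| = r, so ρ ≤ 5. Choosing z on |z|=r so that 3·z^5 is real positive (always possible by picking arg z appropriately) gives |f(z)| = e^{3r^5 + -5}, matching the bound. The additive constant -5 does not affect log log M(r) ~ 5·log r. Hence ρ = 5.
Therefore ρ = 5.

Order ρ = 5.


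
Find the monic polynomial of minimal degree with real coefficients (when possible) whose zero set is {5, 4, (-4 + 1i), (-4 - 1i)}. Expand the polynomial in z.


The polynomial is p(z) = ∏_{α ∈ S} (z − α), where S = {5, 4, (-4 + 1i), (-4 - 1i)}.
Expanding the product yields: p(z) = z^4 -z^3 -35·z^2 + 7·z + 340.
Note conjugate pairs combine to real quadratics: (z − (-4+1i))(z − (-4−1i)) = z² + 8z + 17.
The resulting polynomial has degree 4 and real coefficients as required.

p(z) = z^4 -z^3 -35·z^2 + 7·z + 340.


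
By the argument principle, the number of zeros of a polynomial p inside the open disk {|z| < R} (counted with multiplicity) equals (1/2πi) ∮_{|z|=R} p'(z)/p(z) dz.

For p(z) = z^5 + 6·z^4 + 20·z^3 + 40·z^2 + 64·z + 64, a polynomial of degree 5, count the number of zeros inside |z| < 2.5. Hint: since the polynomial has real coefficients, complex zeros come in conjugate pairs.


The zeros of p are: (0 + 2i), (0 - 2i), (-2 + 2i), (-2 - 2i), -2.
Their magnitudes are: 2, 2, 2.828, 2.828, 2.
Zeros with |z| < R = 2.5: (0 + 2i), (0 - 2i), -2.
Count = 3.
By the argument principle, (1/2πi) ∮_{|z|=R} p'(z)/p(z) dz equals exactly this count.

Number of zeros inside |z| < 2.5: 3.


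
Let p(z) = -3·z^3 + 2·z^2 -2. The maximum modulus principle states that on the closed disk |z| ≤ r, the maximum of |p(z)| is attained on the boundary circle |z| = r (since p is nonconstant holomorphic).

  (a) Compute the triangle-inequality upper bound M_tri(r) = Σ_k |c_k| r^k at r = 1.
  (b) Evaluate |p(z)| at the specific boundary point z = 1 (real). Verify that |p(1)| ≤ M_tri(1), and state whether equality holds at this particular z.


Coefficients: c_0 = -2, c_1 = 0, c_2 = 2, c_3 = -3. Radius r = 1.
Part (a). Triangle bound: M_tri(r) = Σ_k |c_k| r^k
  = |-2|·1^0 + |0|·1^1 + |2|·1^2 + |-3|·1^3
  = 2 + 0 + 2 + 3 = 7.
This bounds M(r) := max_{|z|=r} |p(z)| from above; equality holds iff all terms c_k z^k can be made to align in phase at a single z on |z|=r.
Part (b). At z = 1 (real, on the circle |z| = r):
  p(1) = (-2)·1^0 + (0)·1^1 + (2)·1^2 + (-3)·1^3 = -3.
  |p(1)| = 3.
Check: |p(1)| = 3 ≤ 7 = M_tri(1). ✓ Equality does not hold at z = 1 (the coefficients have mixed signs, so the terms do not all align in phase there).

M_tri(1) = 7; |p(1)| = 3; equality at z=1: no.


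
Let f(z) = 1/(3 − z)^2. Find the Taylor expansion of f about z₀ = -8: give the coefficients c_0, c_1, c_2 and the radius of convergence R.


Let w = z − z₀, so z = z₀ + w.
Then 3 − z = 3 − (z₀ + w) = (3 − z₀) − w = 11 − w.
f(z) = 1/(11 − w)^2 = (1/(11)^2) · (1 − w/(11))^{−2}.
By the binomial series (1−u)^{−2} = Σ_{n≥0} C(n+1, 1) u^n for |u|<1, with u = w/(11):
  c_n = C(n+1, 1) / (11)^(n+2).
  c_0 = 1/(11)^2 = 1/121.
  c_1 = 2/(11)^3 = 2/1331.
  c_2 = 3/(11)^4 = 3/14641.
The series is valid for |w/d| < 1, i.e. |z − z₀| < |d|.
Radius of convergence: R = |3 − z₀| = |11| = 11 (distance from z₀ to the singularity z = 3).

c_0 = 1/121, c_1 = 2/1331, c_2 = 3/14641; R = 11.


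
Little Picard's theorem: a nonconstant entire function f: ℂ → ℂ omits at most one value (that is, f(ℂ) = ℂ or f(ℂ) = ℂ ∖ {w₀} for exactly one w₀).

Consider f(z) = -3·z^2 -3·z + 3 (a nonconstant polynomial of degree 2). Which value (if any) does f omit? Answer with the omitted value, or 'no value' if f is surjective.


Little Picard bounds the complement of f(ℂ) to at most one point.
For every w ∈ ℂ, the equation p(z) − w = 0 is a nonconstant polynomial in z and hence has at least one root by the fundamental theorem of algebra. So p is surjective onto ℂ, omitting no value.

Omitted value: no value.


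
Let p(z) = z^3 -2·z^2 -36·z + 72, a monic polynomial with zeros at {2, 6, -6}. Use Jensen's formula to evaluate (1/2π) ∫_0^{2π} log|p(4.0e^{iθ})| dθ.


Zeros: -6, 2, 6; r = 4.0.
Inside |z| < r: 2. Outside (|z| ≥ r): -6, 6.
p(0) = 72, so log|p(0)| = log(72) = 4.2767.
Apply Jensen: I(r) = log|p(0)| + Σ_k log(r/|z_k|), summed over zeros inside |z| < r.
  log(r/|z_k|) for z_k = 2: log(4.0/2) = 0.6931
  Outside zeros (-6, 6) contribute nothing to the Jensen sum.
Sum over inside zeros: 0.6931.
I(r) = log|p(0)| + (inside sum) = 4.2767 + 0.6931 = 4.9698.
Note: since some zeros are outside |z| ≤ r, the simplified n·log(r) form does NOT apply — only the inside zeros contribute.

I(r) ≈ 4.9698.


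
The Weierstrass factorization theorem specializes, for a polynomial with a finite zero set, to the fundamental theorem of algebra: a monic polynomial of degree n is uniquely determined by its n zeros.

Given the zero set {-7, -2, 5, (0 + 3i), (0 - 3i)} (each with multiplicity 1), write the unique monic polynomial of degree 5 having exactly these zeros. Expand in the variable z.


The polynomial is p(z) = ∏_{α ∈ S} (z − α), where S = {-7, -2, 5, (0 + 3i), (0 - 3i)}.
Expanding the product yields: p(z) = z^5 + 4·z^4 -22·z^3 -34·z^2 -279·z -630.
Note conjugate pairs combine to real quadratics: (z − (0+3i))(z − (0−3i)) = z² + 9.
The resulting polynomial has degree 5 and real coefficients as required.

p(z) = z^5 + 4·z^4 -22·z^3 -34·z^2 -279·z -630.


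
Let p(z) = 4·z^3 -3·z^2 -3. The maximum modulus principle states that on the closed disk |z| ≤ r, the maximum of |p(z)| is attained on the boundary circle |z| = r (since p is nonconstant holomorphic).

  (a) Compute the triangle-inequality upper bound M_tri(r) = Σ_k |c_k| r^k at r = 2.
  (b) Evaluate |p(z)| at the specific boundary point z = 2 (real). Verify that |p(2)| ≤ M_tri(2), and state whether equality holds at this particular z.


Coefficients: c_0 = -3, c_1 = 0, c_2 = -3, c_3 = 4. Radius r = 2.
Part (a). Triangle bound: M_tri(r) = Σ_k |c_k| r^k
  = |-3|·2^0 + |0|·2^1 + |-3|·2^2 + |4|·2^3
  = 3 + 0 + 12 + 32 = 47.
This bounds M(r) := max_{|z|=r} |p(z)| from above; equality holds iff all terms c_k z^k can be made to align in phase at a single z on |z|=r.
Part (b). At z = 2 (real, on the circle |z| = r):
  p(2) = (-3)·2^0 + (0)·2^1 + (-3)·2^2 + (4)·2^3 = 17.
  |p(2)| = 17.
Check: |p(2)| = 17 ≤ 47 = M_tri(2). ✓ Equality does not hold at z = 2 (the coefficients have mixed signs, so the terms do not all align in phase there).

M_tri(2) = 47; |p(2)| = 17; equality at z=2: no.


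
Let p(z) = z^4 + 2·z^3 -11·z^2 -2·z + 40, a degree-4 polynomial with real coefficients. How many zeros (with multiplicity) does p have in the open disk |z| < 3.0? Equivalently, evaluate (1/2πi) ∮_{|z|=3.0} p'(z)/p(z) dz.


The zeros of p are: -2, -4, (2 + 1i), (2 - 1i).
Their magnitudes are: 2, 4, 2.236, 2.236.
Zeros with |z| < R = 3.0: -2, (2 + 1i), (2 - 1i).
Count = 3.
By the argument principle, (1/2πi) ∮_{|z|=R} p'(z)/p(z) dz equals exactly this count.

Number of zeros inside |z| < 3.0: 3.


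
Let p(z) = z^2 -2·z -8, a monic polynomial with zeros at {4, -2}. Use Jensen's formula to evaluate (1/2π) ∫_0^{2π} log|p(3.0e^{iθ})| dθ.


Zeros: -2, 4; r = 3.0.
Inside |z| < r: -2. Outside (|z| ≥ r): 4.
p(0) = -8, so log|p(0)| = log(8) = 2.0794.
Apply Jensen: I(r) = log|p(0)| + Σ_k log(r/|z_k|), summed over zeros inside |z| < r.
  log(r/|z_k|) for z_k = -2: log(3.0/2) = 0.4055
  Outside zeros (4) contribute nothing to the Jensen sum.
Sum over inside zeros: 0.4055.
I(r) = log|p(0)| + (inside sum) = 2.0794 + 0.4055 = 2.4849.
Note: since some zeros are outside |z| ≤ r, the simplified n·log(r) form does NOT apply — only the inside zeros contribute.

I(r) ≈ 2.4849.


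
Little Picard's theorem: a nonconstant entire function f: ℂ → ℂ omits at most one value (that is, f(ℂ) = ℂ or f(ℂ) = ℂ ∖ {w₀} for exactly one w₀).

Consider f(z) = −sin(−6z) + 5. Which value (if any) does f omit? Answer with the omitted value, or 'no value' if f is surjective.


Little Picard bounds the complement of f(ℂ) to at most one point.
sin is entire and surjective onto ℂ: for every w ∈ ℂ, sin(ζ) = w has a solution ζ ∈ ℂ (e.g., via the complex inverse arcsin). With ζ = −6z this gives z = ζ/(-6). Then -1·sin(−6z) takes every value in -1·ℂ = ℂ, and adding 5 is a bijection of ℂ. So f is surjective and omits no value. (Note: only on the real line is sin bounded by [−1, 1].)

Omitted value: no value.


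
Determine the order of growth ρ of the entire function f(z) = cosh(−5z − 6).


cosh(w) is a linear combination of e^{iw} and e^{−iw} (or e^w, e^{−w} in the hyperbolic case), so |cosh(w)| ≤ e^{|w|}. With w = −5z − 6, |w| ≤ 5|z| + 6 = 5r + 6 on |z| = r, giving M(r) ≤ e^{5r + 6}, so ρ ≤ 1. On a suitable ray (z = it for sin/cos; z = t for sinh/cosh, t real → ∞), |cosh(−5z − 6)| grows like e^{5|t|}/2, so ρ ≥ 1. Hence ρ = 1.
Therefore ρ = 1.

Order ρ = 1.


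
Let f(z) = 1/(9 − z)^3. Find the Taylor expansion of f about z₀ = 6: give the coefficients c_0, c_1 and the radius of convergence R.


Let w = z − z₀, so z = z₀ + w.
Then 9 − z = 9 − (z₀ + w) = (9 − z₀) − w = 3 − w.
f(z) = 1/(3 − w)^3 = (1/(3)^3) · (1 − w/(3))^{−3}.
By the binomial series (1−u)^{−3} = Σ_{n≥0} C(n+2, 2) u^n for |u|<1, with u = w/(3):
  c_n = C(n+2, 2) / (3)^(n+3).
  c_0 = 1/(3)^3 = 1/27.
  c_1 = 3/(3)^4 = 1/27.
The series is valid for |w/d| < 1, i.e. |z − z₀| < |d|.
Radius of convergence: R = |9 − z₀| = |3| = 3 (distance from z₀ to the singularity z = 9).

c_0 = 1/27, c_1 = 1/27; R = 3.


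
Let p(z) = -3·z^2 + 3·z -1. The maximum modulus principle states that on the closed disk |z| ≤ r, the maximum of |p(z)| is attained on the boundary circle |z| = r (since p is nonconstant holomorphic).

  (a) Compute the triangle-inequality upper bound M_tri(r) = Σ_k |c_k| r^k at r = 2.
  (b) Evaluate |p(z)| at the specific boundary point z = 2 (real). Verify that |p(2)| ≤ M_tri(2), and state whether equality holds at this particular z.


Coefficients: c_0 = -1, c_1 = 3, c_2 = -3. Radius r = 2.
Part (a). Triangle bound: M_tri(r) = Σ_k |c_k| r^k
  = |-1|·2^0 + |3|·2^1 + |-3|·2^2
  = 1 + 6 + 12 = 19.
This bounds M(r) := max_{|z|=r} |p(z)| from above; equality holds iff all terms c_k z^k can be made to align in phase at a single z on |z|=r.
Part (b). At z = 2 (real, on the circle |z| = r):
  p(2) = (-1)·2^0 + (3)·2^1 + (-3)·2^2 = -7.
  |p(2)| = 7.
Check: |p(2)| = 7 ≤ 19 = M_tri(2). ✓ Equality does not hold at z = 2 (the coefficients have mixed signs, so the terms do not all align in phase there).

M_tri(2) = 19; |p(2)| = 7; equality at z=2: no.


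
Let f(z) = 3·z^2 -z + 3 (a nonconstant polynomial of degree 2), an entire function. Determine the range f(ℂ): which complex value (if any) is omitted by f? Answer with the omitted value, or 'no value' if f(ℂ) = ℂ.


Little Picard bounds the complement of f(ℂ) to at most one point.
For every w ∈ ℂ, the equation p(z) − w = 0 is a nonconstant polynomial in z and hence has at least one root by the fundamental theorem of algebra. So p is surjective onto ℂ, omitting no value.

Omitted value: no value.


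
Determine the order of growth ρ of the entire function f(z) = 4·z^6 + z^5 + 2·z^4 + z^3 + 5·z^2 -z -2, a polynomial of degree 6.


|f(z)| ≤ Σ|c_k|·r^k = O(r^6) as r → ∞. Polynomial growth is O(e^{r^ε}) for every ε > 0 (since r^6/e^{r^ε} → 0), so ρ ≤ ε for all ε > 0, i.e. ρ = 0. Every nonconstant polynomial has order 0.
Therefore ρ = 0.

Order ρ = 0.


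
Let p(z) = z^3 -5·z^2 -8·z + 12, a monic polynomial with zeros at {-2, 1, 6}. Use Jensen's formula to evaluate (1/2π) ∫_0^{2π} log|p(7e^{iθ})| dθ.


Zeros: -2, 1, 6; r = 7.
Inside |z| < r: -2, 1, 6. Outside (|z| ≥ r): ∅.
p(0) = 12, so log|p(0)| = log(12) = 2.4849.
Apply Jensen: I(r) = log|p(0)| + Σ_k log(r/|z_k|), summed over zeros inside |z| < r.
  log(r/|z_k|) for z_k = -2: log(7/2) = 1.2528
  log(r/|z_k|) for z_k = 1: log(7/1) = 1.9459
  log(r/|z_k|) for z_k = 6: log(7/6) = 0.1542
Sum over inside zeros: 3.3528.
I(r) = log|p(0)| + (inside sum) = 2.4849 + 3.3528 = 5.8377.
Closed form (all zeros inside, monic): I(r) = n·log(r) = 3·log(7) = 5.8377. ✓

I(r) ≈ 5.8377.


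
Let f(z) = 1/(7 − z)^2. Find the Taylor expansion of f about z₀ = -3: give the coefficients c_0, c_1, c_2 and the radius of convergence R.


Let w = z − z₀, so z = z₀ + w.
Then 7 − z = 7 − (z₀ + w) = (7 − z₀) − w = 10 − w.
f(z) = 1/(10 − w)^2 = (1/(10)^2) · (1 − w/(10))^{−2}.
By the binomial series (1−u)^{−2} = Σ_{n≥0} C(n+1, 1) u^n for |u|<1, with u = w/(10):
  c_n = C(n+1, 1) / (10)^(n+2).
  c_0 = 1/(10)^2 = 1/100.
  c_1 = 2/(10)^3 = 1/500.
  c_2 = 3/(10)^4 = 3/10000.
The series is valid for |w/d| < 1, i.e. |z − z₀| < |d|.
Radius of convergence: R = |7 − z₀| = |10| = 10 (distance from z₀ to the singularity z = 7).

c_0 = 1/100, c_1 = 1/500, c_2 = 3/10000; R = 10.


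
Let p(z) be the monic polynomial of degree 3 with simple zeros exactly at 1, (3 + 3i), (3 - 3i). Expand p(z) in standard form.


The polynomial is p(z) = ∏_{α ∈ S} (z − α), where S = {1, (3 + 3i), (3 - 3i)}.
Expanding the product yields: p(z) = z^3 -7·z^2 + 24·z -18.
Note conjugate pairs combine to real quadratics: (z − (3+3i))(z − (3−3i)) = z² − 6z + 18.
The resulting polynomial has degree 3 and real coefficients as required.

p(z) = z^3 -7·z^2 + 24·z -18.


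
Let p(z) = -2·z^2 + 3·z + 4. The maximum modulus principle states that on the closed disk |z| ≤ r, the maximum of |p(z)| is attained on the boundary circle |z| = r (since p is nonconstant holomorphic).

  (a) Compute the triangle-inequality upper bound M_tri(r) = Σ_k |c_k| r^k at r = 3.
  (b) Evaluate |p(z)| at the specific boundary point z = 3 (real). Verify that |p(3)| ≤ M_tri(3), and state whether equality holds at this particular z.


Coefficients: c_0 = 4, c_1 = 3, c_2 = -2. Radius r = 3.
Part (a). Triangle bound: M_tri(r) = Σ_k |c_k| r^k
  = |4|·3^0 + |3|·3^1 + |-2|·3^2
  = 4 + 9 + 18 = 31.
This bounds M(r) := max_{|z|=r} |p(z)| from above; equality holds iff all terms c_k z^k can be made to align in phase at a single z on |z|=r.
Part (b). At z = 3 (real, on the circle |z| = r):
  p(3) = (4)·3^0 + (3)·3^1 + (-2)·3^2 = -5.
  |p(3)| = 5.
Check: |p(3)| = 5 ≤ 31 = M_tri(3). ✓ Equality does not hold at z = 3 (the coefficients have mixed signs, so the terms do not all align in phase there).

M_tri(3) = 31; |p(3)| = 5; equality at z=3: no.


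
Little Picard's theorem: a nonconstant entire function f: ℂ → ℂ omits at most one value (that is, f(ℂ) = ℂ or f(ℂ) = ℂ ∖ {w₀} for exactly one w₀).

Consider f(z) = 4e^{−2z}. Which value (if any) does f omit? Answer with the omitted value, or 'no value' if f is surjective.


Little Picard bounds the complement of f(ℂ) to at most one point.
e^{−2z} is never zero on ℂ, so 4·e^{−2z} takes every value in ℂ ∖ {0}. Adding 0 shifts the range to ℂ ∖ {0}. Thus f omits exactly the value 0.

Omitted value: 0.


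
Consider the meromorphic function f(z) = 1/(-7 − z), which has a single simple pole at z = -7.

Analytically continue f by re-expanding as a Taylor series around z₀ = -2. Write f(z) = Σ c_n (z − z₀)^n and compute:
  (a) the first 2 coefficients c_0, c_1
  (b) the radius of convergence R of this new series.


Let w = z − z₀, so z = z₀ + w.
Then -7 − z = -7 − (z₀ + w) = (-7 − z₀) − w = -5 − w.
f(z) = 1/(-5 − w) = (1/(-5)) · 1/(1 − w/(-5)) = Σ_{n≥0} w^n / (-5)^(n+1).
So c_n = 1/(-5)^(n+1):
  c_0 = 1/(-5)^1 = -1/5.
  c_1 = 1/(-5)^2 = 1/25.
The series is valid for |w/d| < 1, i.e. |z − z₀| < |d|.
Radius of convergence: R = |-7 − z₀| = |-5| = 5 (distance from z₀ to the singularity z = -7).

c_0 = -1/5, c_1 = 1/25; R = 5.


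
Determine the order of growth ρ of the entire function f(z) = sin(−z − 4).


sin(w) is a linear combination of e^{iw} and e^{−iw} (or e^w, e^{−w} in the hyperbolic case), so |sin(w)| ≤ e^{|w|}. With w = −z − 4, |w| ≤ 1|z| + 4 = 1r + 4 on |z| = r, giving M(r) ≤ e^{1r + 4}, so ρ ≤ 1. On a suitable ray (z = it for sin/cos; z = t for sinh/cosh, t real → ∞), |sin(−z − 4)| grows like e^{1|t|}/2, so ρ ≥ 1. Hence ρ = 1.
Therefore ρ = 1.

Order ρ = 1.


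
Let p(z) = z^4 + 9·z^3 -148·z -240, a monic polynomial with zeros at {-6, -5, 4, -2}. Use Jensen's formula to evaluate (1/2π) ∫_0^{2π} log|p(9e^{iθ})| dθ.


Zeros: -6, -5, -2, 4; r = 9.
Inside |z| < r: -6, -5, -2, 4. Outside (|z| ≥ r): ∅.
p(0) = -240, so log|p(0)| = log(240) = 5.4806.
Apply Jensen: I(r) = log|p(0)| + Σ_k log(r/|z_k|), summed over zeros inside |z| < r.
  log(r/|z_k|) for z_k = -6: log(9/6) = 0.4055
  log(r/|z_k|) for z_k = -5: log(9/5) = 0.5878
  log(r/|z_k|) for z_k = 4: log(9/4) = 0.8109
  log(r/|z_k|) for z_k = -2: log(9/2) = 1.5041
Sum over inside zeros: 3.3083.
I(r) = log|p(0)| + (inside sum) = 5.4806 + 3.3083 = 8.7889.
Closed form (all zeros inside, monic): I(r) = n·log(r) = 4·log(9) = 8.7889. ✓

I(r) ≈ 8.7889.


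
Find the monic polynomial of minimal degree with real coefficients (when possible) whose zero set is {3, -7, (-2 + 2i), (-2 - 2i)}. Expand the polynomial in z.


The polynomial is p(z) = ∏_{α ∈ S} (z − α), where S = {3, -7, (-2 + 2i), (-2 - 2i)}.
Expanding the product yields: p(z) = z^4 + 8·z^3 + 3·z^2 -52·z -168.
Note conjugate pairs combine to real quadratics: (z − (-2+2i))(z − (-2−2i)) = z² + 4z + 8.
The resulting polynomial has degree 4 and real coefficients as required.

p(z) = z^4 + 8·z^3 + 3·z^2 -52·z -168.


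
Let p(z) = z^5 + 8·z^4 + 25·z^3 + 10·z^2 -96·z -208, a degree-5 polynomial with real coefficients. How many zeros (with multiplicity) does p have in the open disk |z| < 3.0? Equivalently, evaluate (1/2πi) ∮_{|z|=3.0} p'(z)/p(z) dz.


The zeros of p are: (-3 + 2i), (-3 - 2i), (-2 + 2i), (-2 - 2i), 2.
Their magnitudes are: 3.606, 3.606, 2.828, 2.828, 2.
Zeros with |z| < R = 3.0: (-2 + 2i), (-2 - 2i), 2.
Count = 3.
By the argument principle, (1/2πi) ∮_{|z|=R} p'(z)/p(z) dz equals exactly this count.

Number of zeros inside |z| < 3.0: 3.


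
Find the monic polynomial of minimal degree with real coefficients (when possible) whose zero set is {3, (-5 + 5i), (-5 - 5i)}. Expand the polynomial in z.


The polynomial is p(z) = ∏_{α ∈ S} (z − α), where S = {3, (-5 + 5i), (-5 - 5i)}.
Expanding the product yields: p(z) = z^3 + 7·z^2 + 20·z -150.
Note conjugate pairs combine to real quadratics: (z − (-5+5i))(z − (-5−5i)) = z² + 10z + 50.
The resulting polynomial has degree 3 and real coefficients as required.

p(z) = z^3 + 7·z^2 + 20·z -150.


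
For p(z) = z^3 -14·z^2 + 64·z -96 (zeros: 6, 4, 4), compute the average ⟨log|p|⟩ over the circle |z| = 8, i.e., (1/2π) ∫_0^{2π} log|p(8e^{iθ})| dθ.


Zeros: 4, 4, 6; r = 8.
Inside |z| < r: 4, 4, 6. Outside (|z| ≥ r): ∅.
p(0) = -96, so log|p(0)| = log(96) = 4.5643.
Apply Jensen: I(r) = log|p(0)| + Σ_k log(r/|z_k|), summed over zeros inside |z| < r.
  log(r/|z_k|) for z_k = 6: log(8/6) = 0.2877
  log(r/|z_k|) for z_k = 4: log(8/4) = 0.6931
  log(r/|z_k|) for z_k = 4: log(8/4) = 0.6931
Sum over inside zeros: 1.6740.
I(r) = log|p(0)| + (inside sum) = 4.5643 + 1.6740 = 6.2383.
Closed form (all zeros inside, monic): I(r) = n·log(r) = 3·log(8) = 6.2383. ✓

I(r) ≈ 6.2383.


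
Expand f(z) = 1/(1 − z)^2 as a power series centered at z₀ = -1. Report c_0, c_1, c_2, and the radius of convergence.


Let w = z − z₀, so z = z₀ + w.
Then 1 − z = 1 − (z₀ + w) = (1 − z₀) − w = 2 − w.
f(z) = 1/(2 − w)^2 = (1/(2)^2) · (1 − w/(2))^{−2}.
By the binomial series (1−u)^{−2} = Σ_{n≥0} C(n+1, 1) u^n for |u|<1, with u = w/(2):
  c_n = C(n+1, 1) / (2)^(n+2).
  c_0 = 1/(2)^2 = 1/4.
  c_1 = 2/(2)^3 = 1/4.
  c_2 = 3/(2)^4 = 3/16.
The series is valid for |w/d| < 1, i.e. |z − z₀| < |d|.
Radius of convergence: R = |1 − z₀| = |2| = 2 (distance from z₀ to the singularity z = 1).

c_0 = 1/4, c_1 = 1/4, c_2 = 3/16; R = 2.


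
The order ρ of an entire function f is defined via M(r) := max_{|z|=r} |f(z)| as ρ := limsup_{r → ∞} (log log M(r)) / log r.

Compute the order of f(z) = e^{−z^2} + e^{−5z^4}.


Each summand is entire of order 2 and 4 respectively (as in the single-exponential case). The order of a sum is at most the max of the orders, so ρ ≤ 4. For the lower bound: on |z|=r choose arg z so that -5z^4 is real positive; then |e^{-5z^4}| = e^{5r^4} while |e^{-1z^2}| ≤ e^{1r^2} = o(e^{5r^4}). So |f| ≥ e^{5r^4}(1 − o(1)) and ρ ≥ 4. Hence ρ = max(2, 4) = 4.
Therefore ρ = 4.

Order ρ = 4.


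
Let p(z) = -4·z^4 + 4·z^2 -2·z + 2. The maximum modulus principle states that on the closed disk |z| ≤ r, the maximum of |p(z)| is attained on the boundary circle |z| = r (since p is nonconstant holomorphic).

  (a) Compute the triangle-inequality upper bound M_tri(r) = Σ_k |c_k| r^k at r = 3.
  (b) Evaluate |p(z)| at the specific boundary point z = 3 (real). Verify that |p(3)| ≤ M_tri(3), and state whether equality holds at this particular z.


Coefficients: c_0 = 2, c_1 = -2, c_2 = 4, c_3 = 0, c_4 = -4. Radius r = 3.
Part (a). Triangle bound: M_tri(r) = Σ_k |c_k| r^k
  = |2|·3^0 + |-2|·3^1 + |4|·3^2 + |0|·3^3 + |-4|·3^4
  = 2 + 6 + 36 + 0 + 324 = 368.
This bounds M(r) := max_{|z|=r} |p(z)| from above; equality holds iff all terms c_k z^k can be made to align in phase at a single z on |z|=r.
Part (b). At z = 3 (real, on the circle |z| = r):
  p(3) = (2)·3^0 + (-2)·3^1 + (4)·3^2 + (0)·3^3 + (-4)·3^4 = -292.
  |p(3)| = 292.
Check: |p(3)| = 292 ≤ 368 = M_tri(3). ✓ Equality does not hold at z = 3 (the coefficients have mixed signs, so the terms do not all align in phase there).

M_tri(3) = 368; |p(3)| = 292; equality at z=3: no.


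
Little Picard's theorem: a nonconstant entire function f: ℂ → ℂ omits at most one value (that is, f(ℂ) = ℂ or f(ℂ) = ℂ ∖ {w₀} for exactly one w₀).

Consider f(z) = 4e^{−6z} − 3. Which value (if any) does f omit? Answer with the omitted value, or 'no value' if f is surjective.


Little Picard bounds the complement of f(ℂ) to at most one point.
e^{−6z} is never zero on ℂ, so 4·e^{−6z} takes every value in ℂ ∖ {0}. Adding -3 shifts the range to ℂ ∖ {-3}. Thus f omits exactly the value -3.

Omitted value: -3.


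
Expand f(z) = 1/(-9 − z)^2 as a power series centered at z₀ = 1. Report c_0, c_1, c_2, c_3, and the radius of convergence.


Let w = z − z₀, so z = z₀ + w.
Then -9 − z = -9 − (z₀ + w) = (-9 − z₀) − w = -10 − w.
f(z) = 1/(-10 − w)^2 = (1/(-10)^2) · (1 − w/(-10))^{−2}.
By the binomial series (1−u)^{−2} = Σ_{n≥0} C(n+1, 1) u^n for |u|<1, with u = w/(-10):
  c_n = C(n+1, 1) / (-10)^(n+2).
  c_0 = 1/(-10)^2 = 1/100.
  c_1 = 2/(-10)^3 = -1/500.
  c_2 = 3/(-10)^4 = 3/10000.
  c_3 = 4/(-10)^5 = -1/25000.
The series is valid for |w/d| < 1, i.e. |z − z₀| < |d|.
Radius of convergence: R = |-9 − z₀| = |-10| = 10 (distance from z₀ to the singularity z = -9).

c_0 = 1/100, c_1 = -1/500, c_2 = 3/10000, c_3 = -1/25000; R = 10.


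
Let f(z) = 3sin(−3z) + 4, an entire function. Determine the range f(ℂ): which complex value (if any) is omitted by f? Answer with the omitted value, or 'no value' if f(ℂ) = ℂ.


Little Picard bounds the complement of f(ℂ) to at most one point.
sin is entire and surjective onto ℂ: for every w ∈ ℂ, sin(ζ) = w has a solution ζ ∈ ℂ (e.g., via the complex inverse arcsin). With ζ = −3z this gives z = ζ/(-3). Then 3·sin(−3z) takes every value in 3·ℂ = ℂ, and adding 4 is a bijection of ℂ. So f is surjective and omits no value. (Note: only on the real line is sin bounded by [−1, 1].)

Omitted value: no value.


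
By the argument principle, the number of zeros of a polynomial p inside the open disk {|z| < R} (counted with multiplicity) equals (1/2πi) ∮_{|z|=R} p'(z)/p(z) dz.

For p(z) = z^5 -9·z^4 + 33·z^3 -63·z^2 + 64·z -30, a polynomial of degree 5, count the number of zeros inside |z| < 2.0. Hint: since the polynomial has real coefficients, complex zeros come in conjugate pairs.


The zeros of p are: 3, (2 + 1i), (2 - 1i), (1 + 1i), (1 - 1i).
Their magnitudes are: 3, 2.236, 2.236, 1.414, 1.414.
Zeros with |z| < R = 2.0: (1 + 1i), (1 - 1i).
Count = 2.
By the argument principle, (1/2πi) ∮_{|z|=R} p'(z)/p(z) dz equals exactly this count.

Number of zeros inside |z| < 2.0: 2.


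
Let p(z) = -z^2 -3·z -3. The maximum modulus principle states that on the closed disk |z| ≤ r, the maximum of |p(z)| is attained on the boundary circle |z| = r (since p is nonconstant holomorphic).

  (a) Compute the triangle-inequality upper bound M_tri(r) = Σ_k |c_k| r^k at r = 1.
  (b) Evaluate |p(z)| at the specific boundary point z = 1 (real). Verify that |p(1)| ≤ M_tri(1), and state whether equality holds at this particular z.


Coefficients: c_0 = -3, c_1 = -3, c_2 = -1. Radius r = 1.
Part (a). Triangle bound: M_tri(r) = Σ_k |c_k| r^k
  = |-3|·1^0 + |-3|·1^1 + |-1|·1^2
  = 3 + 3 + 1 = 7.
This bounds M(r) := max_{|z|=r} |p(z)| from above; equality holds iff all terms c_k z^k can be made to align in phase at a single z on |z|=r.
Part (b). At z = 1 (real, on the circle |z| = r):
  p(1) = (-3)·1^0 + (-3)·1^1 + (-1)·1^2 = -7.
  |p(1)| = 7.
Since all nonzero coefficients share the same sign, |p(1)| = 7 = M_tri(1); the triangle bound is attained at z = 1, so in fact M(r) = 7.

M_tri(1) = 7; |p(1)| = 7; equality at z=1: yes.


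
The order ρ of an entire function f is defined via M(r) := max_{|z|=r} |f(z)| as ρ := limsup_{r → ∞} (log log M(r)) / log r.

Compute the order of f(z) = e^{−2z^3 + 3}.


|e^{−2z^3 + 3}| = e^{Re(-2·z^3) + 3} ≤ e^{2|z|^3 + 3} = e^{2r^3 + 3} on |z| = r, so ρ ≤ 3. Choosing z on |z|=r so that -2·z^3 is real positive (always possible by picking arg z appropriately) gives |f(z)| = e^{2r^3 + 3}, matching the bound. The additive constant 3 does not affect log log M(r) ~ 3·log r. Hence ρ = 3.
Therefore ρ = 3.

Order ρ = 3.


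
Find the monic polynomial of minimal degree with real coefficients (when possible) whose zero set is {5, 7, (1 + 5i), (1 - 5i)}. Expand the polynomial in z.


The polynomial is p(z) = ∏_{α ∈ S} (z − α), where S = {5, 7, (1 + 5i), (1 - 5i)}.
Expanding the product yields: p(z) = z^4 -14·z^3 + 85·z^2 -382·z + 910.
Note conjugate pairs combine to real quadratics: (z − (1+5i))(z − (1−5i)) = z² − 2z + 26.
The resulting polynomial has degree 4 and real coefficients as required.

p(z) = z^4 -14·z^3 + 85·z^2 -382·z + 910.


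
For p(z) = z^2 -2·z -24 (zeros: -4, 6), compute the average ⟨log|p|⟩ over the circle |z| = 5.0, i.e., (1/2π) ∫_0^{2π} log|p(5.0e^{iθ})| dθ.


Zeros: -4, 6; r = 5.0.
Inside |z| < r: -4. Outside (|z| ≥ r): 6.
p(0) = -24, so log|p(0)| = log(24) = 3.1781.
Apply Jensen: I(r) = log|p(0)| + Σ_k log(r/|z_k|), summed over zeros inside |z| < r.
  log(r/|z_k|) for z_k = -4: log(5.0/4) = 0.2231
  Outside zeros (6) contribute nothing to the Jensen sum.
Sum over inside zeros: 0.2231.
I(r) = log|p(0)| + (inside sum) = 3.1781 + 0.2231 = 3.4012.
Note: since some zeros are outside |z| ≤ r, the simplified n·log(r) form does NOT apply — only the inside zeros contribute.

I(r) ≈ 3.4012.


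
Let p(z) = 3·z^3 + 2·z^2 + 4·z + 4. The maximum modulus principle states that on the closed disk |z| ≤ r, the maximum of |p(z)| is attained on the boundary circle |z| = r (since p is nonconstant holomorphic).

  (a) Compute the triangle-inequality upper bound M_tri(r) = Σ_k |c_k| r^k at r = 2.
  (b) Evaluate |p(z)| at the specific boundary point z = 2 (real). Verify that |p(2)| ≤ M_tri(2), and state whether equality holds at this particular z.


Coefficients: c_0 = 4, c_1 = 4, c_2 = 2, c_3 = 3. Radius r = 2.
Part (a). Triangle bound: M_tri(r) = Σ_k |c_k| r^k
  = |4|·2^0 + |4|·2^1 + |2|·2^2 + |3|·2^3
  = 4 + 8 + 8 + 24 = 44.
This bounds M(r) := max_{|z|=r} |p(z)| from above; equality holds iff all terms c_k z^k can be made to align in phase at a single z on |z|=r.
Part (b). At z = 2 (real, on the circle |z| = r):
  p(2) = (4)·2^0 + (4)·2^1 + (2)·2^2 + (3)·2^3 = 44.
  |p(2)| = 44.
Since all nonzero coefficients share the same sign, |p(2)| = 44 = M_tri(2); the triangle bound is attained at z = 2, so in fact M(r) = 44.

M_tri(2) = 44; |p(2)| = 44; equality at z=2: yes.


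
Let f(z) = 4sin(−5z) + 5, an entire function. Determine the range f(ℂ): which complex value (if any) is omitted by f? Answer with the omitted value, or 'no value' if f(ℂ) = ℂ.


Little Picard bounds the complement of f(ℂ) to at most one point.
sin is entire and surjective onto ℂ: for every w ∈ ℂ, sin(ζ) = w has a solution ζ ∈ ℂ (e.g., via the complex inverse arcsin). With ζ = −5z this gives z = ζ/(-5). Then 4·sin(−5z) takes every value in 4·ℂ = ℂ, and adding 5 is a bijection of ℂ. So f is surjective and omits no value. (Note: only on the real line is sin bounded by [−1, 1].)

Omitted value: no value.


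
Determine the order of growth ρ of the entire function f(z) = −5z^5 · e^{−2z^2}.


M(r) = max_{|z|=r} |-5|·|z|^5·|e^{−2z^2}| = 5·r^5 · e^{2r^2} (the factors attain their maxima compatibly on |z|=r). Then log M(r) = log 5 + 5·log r + 2r^2, dominated by the last term, so log log M(r) ~ 2·log r. The polynomial factor -5z^5 contributes only a log r term and does not affect the order. ρ = 2.
Therefore ρ = 2.

Order ρ = 2.


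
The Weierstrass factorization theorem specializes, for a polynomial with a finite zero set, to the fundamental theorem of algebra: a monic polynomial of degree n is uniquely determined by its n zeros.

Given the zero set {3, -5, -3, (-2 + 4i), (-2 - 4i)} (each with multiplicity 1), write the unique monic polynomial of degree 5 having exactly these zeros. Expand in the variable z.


The polynomial is p(z) = ∏_{α ∈ S} (z − α), where S = {3, -5, -3, (-2 + 4i), (-2 - 4i)}.
Expanding the product yields: p(z) = z^5 + 9·z^4 + 31·z^3 + 19·z^2 -360·z -900.
Note conjugate pairs combine to real quadratics: (z − (-2+4i))(z − (-2−4i)) = z² + 4z + 20.
The resulting polynomial has degree 5 and real coefficients as required.

p(z) = z^5 + 9·z^4 + 31·z^3 + 19·z^2 -360·z -900.
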